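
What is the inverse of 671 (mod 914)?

Run the extended Euclidean algorithm:
914 = 1×671 + 243
671 = 2×243 + 185
243 = 1×185 + 58
185 = 3×58 + 11
58 = 5×11 + 3
11 = 3×3 + 2
3 = 1×2 + 1
2 = 2×1 + 0
gcd(671, 914) = 1, so the inverse exists.
Back-substitute for 1:
1 = 1×3 − 1×2
  = −1×11 + 4×3
  = 4×58 − 21×11
  = −21×185 + 67×58
  = 67×243 − 88×185
  = −88×671 + 243×243
  = 243×914 − 331×671
So 671⁻¹ ≡ −331 ≡ 583 (mod 914).

583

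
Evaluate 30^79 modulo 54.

By square-and-multiply:
79 in binary is 1001111, i.e. 79 = 64 + 8 + 4 + 2 + 1.
30^1 ≡ 30 (mod 54)
30^2 ≡ 30^2 = 900 ≡ 36 (mod 54)
30^4 ≡ 36^2 = 1296 ≡ 0 (mod 54)
30^8 ≡ 0^2 = 0 (mod 54)
30^16 ≡ 0^2 = 0 (mod 54)
30^32 ≡ 0^2 = 0 (mod 54)
30^64 ≡ 0^2 = 0 (mod 54)
30^79 = 30^64 * 30^8 * 30^4 * 30^2 * 30^1 ≡ 0 * 0 * 0 * 36 * 30 (mod 54).
Accumulate the product:
0 * 0 = 0
0 * 0 = 0
0 * 36 = 0
0 * 30 = 0

0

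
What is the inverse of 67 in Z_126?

79

126 = 1×67 + 59
67 = 1×59 + 8
59 = 7×8 + 3
8 = 2×3 + 2
3 = 1×2 + 1
2 = 2×1 + 0
gcd(67, 126) = 1, so the inverse exists.
Back-substitute for 1:
1 = 1×3 − 1×2
  = −1×8 + 3×3
  = 3×59 − 22×8
  = −22×67 + 25×59
  = 25×126 − 47×67
So 67⁻¹ ≡ −47 ≡ 79 (mod 126).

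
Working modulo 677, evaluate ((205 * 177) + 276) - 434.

246

205 * 177 = 36285 ≡ 404 (mod 677)
404 + 276 = 680 ≡ 3 (mod 677)
3 - 434 = -431 ≡ 246 (mod 677)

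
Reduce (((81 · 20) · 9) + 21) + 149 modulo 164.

154

81 · 20 = 1620 ≡ 144 (mod 164)
144 · 9 = 1296 ≡ 148 (mod 164)
148 + 21 = 169 ≡ 5 (mod 164)
5 + 149 = 154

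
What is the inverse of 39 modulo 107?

11

By the extended Euclidean algorithm:
107 = 2×39 + 29
39 = 1×29 + 10
29 = 2×10 + 9
10 = 1×9 + 1
9 = 9×1 + 0
gcd(39, 107) = 1, so the inverse exists.
Bézout: 1 = −4×107 + 11×39.
So 39⁻¹ ≡ 11 (mod 107).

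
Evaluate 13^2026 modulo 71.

15

Compute successive squares:
2026 in binary is 11111101010, i.e. 2026 = 1024 + 512 + 256 + 128 + 64 + 32 + 8 + 2.
13^1 ≡ 13 (mod 71)
13^2 ≡ 13^2 = 169 ≡ 27 (mod 71)
13^4 ≡ 27^2 = 729 ≡ 19 (mod 71)
13^8 ≡ 19^2 = 361 ≡ 6 (mod 71)
13^16 ≡ 6^2 = 36 (mod 71)
13^32 ≡ 36^2 = 1296 ≡ 18 (mod 71)
13^64 ≡ 18^2 = 324 ≡ 40 (mod 71)
13^128 ≡ 40^2 = 1600 ≡ 38 (mod 71)
13^256 ≡ 38^2 = 1444 ≡ 24 (mod 71)
13^512 ≡ 24^2 = 576 ≡ 8 (mod 71)
13^1024 ≡ 8^2 = 64 (mod 71)
13^2026 = 13^1024 × 13^512 × 13^256 × 13^128 × 13^64 × 13^32 × 13^8 × 13^2 ≡ 64 × 8 × 24 × 38 × 40 × 18 × 6 × 27 (mod 71).
Accumulate the product:
64 × 8 = 512 ≡ 15
15 × 24 = 360 ≡ 5
5 × 38 = 190 ≡ 48
48 × 40 = 1920 ≡ 3
3 × 18 = 54
54 × 6 = 324 ≡ 40
40 × 27 = 1080 ≡ 15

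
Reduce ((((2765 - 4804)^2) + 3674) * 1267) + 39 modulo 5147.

2447

2765 - 4804 = -2039 ≡ 3108 (mod 5147)
(3108)^2 ≡ 3892 (mod 5147)
3892 + 3674 = 7566 ≡ 2419 (mod 5147)
2419 * 1267 = 3064873 ≡ 2408 (mod 5147)
2408 + 39 = 2447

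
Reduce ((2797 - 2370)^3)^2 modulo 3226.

1471

2797 - 2370 = 427
(427)^3 ≡ 1425 (mod 3226)
(1425)^2 ≡ 1471 (mod 3226)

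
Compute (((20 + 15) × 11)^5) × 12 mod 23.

20 + 15 = 35 ≡ 12 (mod 23)
12 × 11 = 132 ≡ 17 (mod 23)
(17)^5 ≡ 21 (mod 23)
21 × 12 = 252 ≡ 22 (mod 23)

22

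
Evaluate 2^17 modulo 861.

By square-and-multiply:
17 in binary is 10001, i.e. 17 = 16 + 1.
2^1 ≡ 2 (mod 861)
2^2 ≡ 2^2 = 4 (mod 861)
2^4 ≡ 4^2 = 16 (mod 861)
2^8 ≡ 16^2 = 256 (mod 861)
2^16 ≡ 256^2 = 65536 ≡ 100 (mod 861)
2^17 = 2^16 × 2^1 ≡ 100 × 2 (mod 861).
100 × 2 = 200 ≡ 200 (mod 861).

200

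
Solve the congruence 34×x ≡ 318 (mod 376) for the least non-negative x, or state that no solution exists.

gcd(34, 376) = 2, and 2 | 318, so solutions exist.
Divide through by 2: 17×x mod 188 = 159.
17⁻¹ ≡ 177 (mod 188).
x ≡ 177×159 ≡ 131 (mod 188).
The smallest non-negative solution is x = 131.

131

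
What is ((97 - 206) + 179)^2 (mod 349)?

97 - 206 = -109 ≡ 240 (mod 349)
240 + 179 = 419 ≡ 70 (mod 349)
(70)^2 ≡ 14 (mod 349)

14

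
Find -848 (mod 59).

-848 = -15×59 + 37, so -848 ≡ 37 (mod 59).

37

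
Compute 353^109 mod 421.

372

Using repeated squaring:
109 in binary is 1101101, i.e. 109 = 64 + 32 + 8 + 4 + 1.
353^1 ≡ 353 (mod 421)
353^2 ≡ 353^2 = 124609 ≡ 414 (mod 421)
353^4 ≡ 414^2 = 171396 ≡ 49 (mod 421)
353^8 ≡ 49^2 = 2401 ≡ 296 (mod 421)
353^16 ≡ 296^2 = 87616 ≡ 48 (mod 421)
353^32 ≡ 48^2 = 2304 ≡ 199 (mod 421)
353^64 ≡ 199^2 = 39601 ≡ 27 (mod 421)
353^109 = 353^64 × 353^32 × 353^8 × 353^4 × 353^1 ≡ 27 × 199 × 296 × 49 × 353 (mod 421).
Accumulate the product:
27 × 199 = 5373 ≡ 321
321 × 296 = 95016 ≡ 291
291 × 49 = 14259 ≡ 366
366 × 353 = 129198 ≡ 372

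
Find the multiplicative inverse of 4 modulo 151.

38

Run the extended Euclidean algorithm:
151 = 37×4 + 3
4 = 1×3 + 1
3 = 3×1 + 0
gcd(4, 151) = 1, so the inverse exists.
Back-substitute for 1:
1 = 1×4 − 1×3
  = −1×151 + 38×4
So 4⁻¹ ≡ 38 (mod 151).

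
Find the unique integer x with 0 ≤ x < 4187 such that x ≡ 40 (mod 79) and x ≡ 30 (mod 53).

79⁻¹ mod 53: 79×51 ≡ 1 (mod 53), so 79⁻¹ ≡ 51.
x = 40 + 79×((30 − 40)×51 mod 53) = 40 + 79×20 = 1620.

1620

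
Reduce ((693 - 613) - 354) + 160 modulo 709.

693 - 613 = 80
80 - 354 = -274 ≡ 435 (mod 709)
435 + 160 = 595

595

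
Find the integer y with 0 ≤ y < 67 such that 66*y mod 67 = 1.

Apply the Euclidean algorithm and back-substitute:
67 = 1·66 + 1
66 = 66·1 + 0
gcd(66, 67) = 1, so the inverse exists.
Back-substitute for 1:
1 = 1·67 − 1·66
So 66⁻¹ ≡ −1 ≡ 66 (mod 67).

66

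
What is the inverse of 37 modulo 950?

873

Run the extended Euclidean algorithm:
950 = 25·37 + 25
37 = 1·25 + 12
25 = 2·12 + 1
12 = 12·1 + 0
gcd(37, 950) = 1, so the inverse exists.
Bézout: 1 = 3·950 − 77·37.
So 37⁻¹ ≡ −77 ≡ 873 (mod 950).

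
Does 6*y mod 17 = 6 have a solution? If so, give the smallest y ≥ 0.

gcd(6, 17) = 1, so a unique solution mod 17 exists.
6⁻¹ ≡ 3 (mod 17).
y ≡ 3*6 ≡ 1 (mod 17).

1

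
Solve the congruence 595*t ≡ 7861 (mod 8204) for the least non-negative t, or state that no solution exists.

27

gcd(595, 8204) = 7, and 7 | 7861, so solutions exist.
Divide through by 7: 85*t mod 1172 = 1123.
85⁻¹ ≡ 717 (mod 1172).
t ≡ 717*1123 ≡ 27 (mod 1172).
The smallest non-negative solution is t = 27.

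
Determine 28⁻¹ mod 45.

37

45 = 1*28 + 17
28 = 1*17 + 11
17 = 1*11 + 6
11 = 1*6 + 5
6 = 1*5 + 1
5 = 5*1 + 0
gcd(28, 45) = 1, so the inverse exists.
Back-substitute for 1:
1 = 1*6 − 1*5
  = −1*11 + 2*6
  = 2*17 − 3*11
  = −3*28 + 5*17
  = 5*45 − 8*28
So 28⁻¹ ≡ −8 ≡ 37 (mod 45).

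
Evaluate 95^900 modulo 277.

1

Compute successive squares:
900 in binary is 1110000100, i.e. 900 = 512 + 256 + 128 + 4.
95^1 ≡ 95 (mod 277)
95^2 ≡ 95^2 = 9025 ≡ 161 (mod 277)
95^4 ≡ 161^2 = 25921 ≡ 160 (mod 277)
95^8 ≡ 160^2 = 25600 ≡ 116 (mod 277)
95^16 ≡ 116^2 = 13456 ≡ 160 (mod 277)
95^32 ≡ 160^2 = 25600 ≡ 116 (mod 277)
95^64 ≡ 116^2 = 13456 ≡ 160 (mod 277)
95^128 ≡ 160^2 = 25600 ≡ 116 (mod 277)
95^256 ≡ 116^2 = 13456 ≡ 160 (mod 277)
95^512 ≡ 160^2 = 25600 ≡ 116 (mod 277)
95^900 = 95^512 × 95^256 × 95^128 × 95^4 ≡ 116 × 160 × 116 × 160 (mod 277).
Accumulate the product:
116 × 160 = 18560 ≡ 1
1 × 116 = 116
116 × 160 = 18560 ≡ 1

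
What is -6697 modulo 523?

-6697 = -13·523 + 102, so -6697 ≡ 102 (mod 523).

102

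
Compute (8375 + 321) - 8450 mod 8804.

8375 + 321 = 8696
8696 - 8450 = 246

246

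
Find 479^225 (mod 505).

Compute successive squares:
479^1 ≡ 479 (mod 505)
479^2 ≡ 479^2 = 229441 ≡ 171 (mod 505)
479^4 ≡ 171^2 = 29241 ≡ 456 (mod 505)
479^8 ≡ 456^2 = 207936 ≡ 381 (mod 505)
479^16 ≡ 381^2 = 145161 ≡ 226 (mod 505)
479^32 ≡ 226^2 = 51076 ≡ 71 (mod 505)
479^64 ≡ 71^2 = 5041 ≡ 496 (mod 505)
479^128 ≡ 496^2 = 246016 ≡ 81 (mod 505)
479^225 = 479^128 · 479^64 · 479^32 · 479^1 ≡ 81 · 496 · 71 · 479 (mod 505).
Accumulate the product:
81 · 496 = 40176 ≡ 281
281 · 71 = 19951 ≡ 256
256 · 479 = 122624 ≡ 414

414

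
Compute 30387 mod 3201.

1578

30387 = 9*3201 + 1578, so 30387 ≡ 1578 (mod 3201).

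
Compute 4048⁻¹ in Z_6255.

6255 = 1×4048 + 2207
4048 = 1×2207 + 1841
2207 = 1×1841 + 366
1841 = 5×366 + 11
366 = 33×11 + 3
11 = 3×3 + 2
3 = 1×2 + 1
2 = 2×1 + 0
gcd(4048, 6255) = 1, so the inverse exists.
Back-substitute for 1:
1 = 1×3 − 1×2
  = −1×11 + 4×3
  = 4×366 − 133×11
  = −133×1841 + 669×366
  = 669×2207 − 802×1841
  = −802×4048 + 1471×2207
  = 1471×6255 − 2273×4048
So 4048⁻¹ ≡ −2273 ≡ 3982 (mod 6255).

3982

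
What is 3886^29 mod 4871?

1259

Compute successive squares:
29 in binary is 11101, i.e. 29 = 16 + 8 + 4 + 1.
3886^1 ≡ 3886 (mod 4871)
3886^2 ≡ 3886^2 = 15100996 ≡ 896 (mod 4871)
3886^4 ≡ 896^2 = 802816 ≡ 3972 (mod 4871)
3886^8 ≡ 3972^2 = 15776784 ≡ 4486 (mod 4871)
3886^16 ≡ 4486^2 = 20124196 ≡ 2095 (mod 4871)
3886^29 = 3886^16 · 3886^8 · 3886^4 · 3886^1 ≡ 2095 · 4486 · 3972 · 3886 (mod 4871).
Accumulate the product:
2095 · 4486 = 9398170 ≡ 2011
2011 · 3972 = 7987692 ≡ 4123
4123 · 3886 = 16021978 ≡ 1259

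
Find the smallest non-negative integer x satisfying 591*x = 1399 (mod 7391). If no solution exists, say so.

gcd(591, 7391) = 1, so a unique solution mod 7391 exists.
591⁻¹ ≡ 3164 (mod 7391).
x ≡ 3164*1399 ≡ 6618 (mod 7391).

6618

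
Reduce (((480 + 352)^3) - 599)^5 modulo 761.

288

480 + 352 = 832 ≡ 71 (mod 761)
(71)^3 ≡ 241 (mod 761)
241 - 599 = -358 ≡ 403 (mod 761)
(403)^5 ≡ 288 (mod 761)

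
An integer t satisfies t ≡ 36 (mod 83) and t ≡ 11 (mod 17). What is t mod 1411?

368

83⁻¹ mod 17: 83×8 ≡ 1 (mod 17), so 83⁻¹ ≡ 8.
t = 36 + 83×((11 − 36)×8 mod 17) = 36 + 83×4 = 368.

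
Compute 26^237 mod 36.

By square-and-multiply:
26^1 ≡ 26 (mod 36)
26^2 ≡ 26^2 = 676 ≡ 28 (mod 36)
26^4 ≡ 28^2 = 784 ≡ 28 (mod 36)
26^8 ≡ 28^2 = 784 ≡ 28 (mod 36)
26^16 ≡ 28^2 = 784 ≡ 28 (mod 36)
26^32 ≡ 28^2 = 784 ≡ 28 (mod 36)
26^64 ≡ 28^2 = 784 ≡ 28 (mod 36)
26^128 ≡ 28^2 = 784 ≡ 28 (mod 36)
26^237 = 26^128 × 26^64 × 26^32 × 26^8 × 26^4 × 26^1 ≡ 28 × 28 × 28 × 28 × 28 × 26 (mod 36).
Accumulate the product:
28 × 28 = 784 ≡ 28
28 × 28 = 784 ≡ 28
28 × 28 = 784 ≡ 28
28 × 28 = 784 ≡ 28
28 × 26 = 728 ≡ 8

8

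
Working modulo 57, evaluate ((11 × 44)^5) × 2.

32

11 × 44 = 484 ≡ 28 (mod 57)
(28)^5 ≡ 16 (mod 57)
16 × 2 = 32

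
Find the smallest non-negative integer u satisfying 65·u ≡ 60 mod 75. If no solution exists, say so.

9

gcd(65, 75) = 5, and 5 | 60, so solutions exist.
Divide through by 5: 13·u = 12 (mod 15).
13⁻¹ ≡ 7 (mod 15).
u ≡ 7·12 ≡ 9 (mod 15).
The smallest non-negative solution is u = 9.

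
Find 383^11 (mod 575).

By square-and-multiply:
383^1 ≡ 383 (mod 575)
383^2 ≡ 383^2 = 146689 ≡ 64 (mod 575)
383^4 ≡ 64^2 = 4096 ≡ 71 (mod 575)
383^8 ≡ 71^2 = 5041 ≡ 441 (mod 575)
383^11 = 383^8 · 383^2 · 383^1 ≡ 441 · 64 · 383 (mod 575).
Accumulate the product:
441 · 64 = 28224 ≡ 49
49 · 383 = 18767 ≡ 367

367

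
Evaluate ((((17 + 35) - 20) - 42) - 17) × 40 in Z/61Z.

18

17 + 35 = 52
52 - 20 = 32
32 - 42 = -10 ≡ 51 (mod 61)
51 - 17 = 34
34 × 40 = 1360 ≡ 18 (mod 61)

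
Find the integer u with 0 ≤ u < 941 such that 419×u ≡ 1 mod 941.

941 = 2×419 + 103
419 = 4×103 + 7
103 = 14×7 + 5
7 = 1×5 + 2
5 = 2×2 + 1
2 = 2×1 + 0
gcd(419, 941) = 1, so the inverse exists.
Back-substitute for 1:
1 = 1×5 − 2×2
  = −2×7 + 3×5
  = 3×103 − 44×7
  = −44×419 + 179×103
  = 179×941 − 402×419
So 419⁻¹ ≡ −402 ≡ 539 (mod 941).

539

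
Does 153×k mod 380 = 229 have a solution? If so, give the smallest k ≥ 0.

153

gcd(153, 380) = 1, so a unique solution mod 380 exists.
153⁻¹ ≡ 77 (mod 380).
k ≡ 77×229 ≡ 153 (mod 380).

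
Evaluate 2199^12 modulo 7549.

3909

Using repeated squaring:
12 in binary is 1100, i.e. 12 = 8 + 4.
2199^1 ≡ 2199 (mod 7549)
2199^2 ≡ 2199^2 = 4835601 ≡ 4241 (mod 7549)
2199^4 ≡ 4241^2 = 17986081 ≡ 4363 (mod 7549)
2199^8 ≡ 4363^2 = 19035769 ≡ 4740 (mod 7549)
2199^12 = 2199^8 * 2199^4 ≡ 4740 * 4363 (mod 7549).
4740 * 4363 = 20680620 ≡ 3909 (mod 7549).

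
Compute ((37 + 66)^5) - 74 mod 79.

37 + 66 = 103 ≡ 24 (mod 79)
(24)^5 ≡ 56 (mod 79)
56 - 74 = -18 ≡ 61 (mod 79)

61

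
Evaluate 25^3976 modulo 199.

Compute successive squares:
3976 in binary is 111110001000, i.e. 3976 = 2048 + 1024 + 512 + 256 + 128 + 8.
25^1 ≡ 25 (mod 199)
25^2 ≡ 25^2 = 625 ≡ 28 (mod 199)
25^4 ≡ 28^2 = 784 ≡ 187 (mod 199)
25^8 ≡ 187^2 = 34969 ≡ 144 (mod 199)
25^16 ≡ 144^2 = 20736 ≡ 40 (mod 199)
25^32 ≡ 40^2 = 1600 ≡ 8 (mod 199)
25^64 ≡ 8^2 = 64 (mod 199)
25^128 ≡ 64^2 = 4096 ≡ 116 (mod 199)
25^256 ≡ 116^2 = 13456 ≡ 123 (mod 199)
25^512 ≡ 123^2 = 15129 ≡ 5 (mod 199)
25^1024 ≡ 5^2 = 25 (mod 199)
25^2048 ≡ 25^2 = 625 ≡ 28 (mod 199)
25^3976 = 25^2048 · 25^1024 · 25^512 · 25^256 · 25^128 · 25^8 ≡ 28 · 25 · 5 · 123 · 116 · 144 (mod 199).
Accumulate the product:
28 · 25 = 700 ≡ 103
103 · 5 = 515 ≡ 117
117 · 123 = 14391 ≡ 63
63 · 116 = 7308 ≡ 144
144 · 144 = 20736 ≡ 40

40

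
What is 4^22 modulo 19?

9

By square-and-multiply:
4^1 ≡ 4 (mod 19)
4^2 ≡ 4^2 = 16 (mod 19)
4^4 ≡ 16^2 = 256 ≡ 9 (mod 19)
4^8 ≡ 9^2 = 81 ≡ 5 (mod 19)
4^16 ≡ 5^2 = 25 ≡ 6 (mod 19)
4^22 = 4^16 * 4^4 * 4^2 ≡ 6 * 9 * 16 (mod 19).
Accumulate the product:
6 * 9 = 54 ≡ 16
16 * 16 = 256 ≡ 9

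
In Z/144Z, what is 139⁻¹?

115

By the extended Euclidean algorithm:
144 = 1·139 + 5
139 = 27·5 + 4
5 = 1·4 + 1
4 = 4·1 + 0
gcd(139, 144) = 1, so the inverse exists.
Bézout: 1 = 28·144 − 29·139.
So 139⁻¹ ≡ −29 ≡ 115 (mod 144).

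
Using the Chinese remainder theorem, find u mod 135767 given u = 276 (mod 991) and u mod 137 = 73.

74601

991⁻¹ mod 137: 991×30 ≡ 1 (mod 137), so 991⁻¹ ≡ 30.
u = 276 + 991×((73 − 276)×30 mod 137) = 276 + 991×75 = 74601.
Check: 74601 mod 991 = 276, 74601 mod 137 = 73. ✓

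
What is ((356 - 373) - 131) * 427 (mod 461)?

422

356 - 373 = -17 ≡ 444 (mod 461)
444 - 131 = 313
313 * 427 = 133651 ≡ 422 (mod 461)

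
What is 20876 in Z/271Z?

20876 = 77·271 + 9, so 20876 ≡ 9 (mod 271).

9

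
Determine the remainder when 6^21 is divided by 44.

28

Using repeated squaring:
21 in binary is 10101, i.e. 21 = 16 + 4 + 1.
6^1 ≡ 6 (mod 44)
6^2 ≡ 6^2 = 36 (mod 44)
6^4 ≡ 36^2 = 1296 ≡ 20 (mod 44)
6^8 ≡ 20^2 = 400 ≡ 4 (mod 44)
6^16 ≡ 4^2 = 16 (mod 44)
6^21 = 6^16 * 6^4 * 6^1 ≡ 16 * 20 * 6 (mod 44).
Accumulate the product:
16 * 20 = 320 ≡ 12
12 * 6 = 72 ≡ 28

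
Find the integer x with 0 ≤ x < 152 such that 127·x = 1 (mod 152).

79

Apply the Euclidean algorithm and back-substitute:
152 = 1×127 + 25
127 = 5×25 + 2
25 = 12×2 + 1
2 = 2×1 + 0
gcd(127, 152) = 1, so the inverse exists.
Back-substitute for 1:
1 = 1×25 − 12×2
  = −12×127 + 61×25
  = 61×152 − 73×127
So 127⁻¹ ≡ −73 ≡ 79 (mod 152).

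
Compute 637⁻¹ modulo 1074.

Apply the Euclidean algorithm and back-substitute:
1074 = 1*637 + 437
637 = 1*437 + 200
437 = 2*200 + 37
200 = 5*37 + 15
37 = 2*15 + 7
15 = 2*7 + 1
7 = 7*1 + 0
gcd(637, 1074) = 1, so the inverse exists.
Bézout: 1 = −86*1074 + 145*637.
So 637⁻¹ ≡ 145 (mod 1074).

145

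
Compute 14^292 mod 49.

Compute successive squares:
292 in binary is 100100100, i.e. 292 = 256 + 32 + 4.
14^1 ≡ 14 (mod 49)
14^2 ≡ 14^2 = 196 ≡ 0 (mod 49)
14^4 ≡ 0^2 = 0 (mod 49)
14^8 ≡ 0^2 = 0 (mod 49)
14^16 ≡ 0^2 = 0 (mod 49)
14^32 ≡ 0^2 = 0 (mod 49)
14^64 ≡ 0^2 = 0 (mod 49)
14^128 ≡ 0^2 = 0 (mod 49)
14^256 ≡ 0^2 = 0 (mod 49)
14^292 = 14^256 × 14^32 × 14^4 ≡ 0 × 0 × 0 (mod 49).
Accumulate the product:
0 × 0 = 0
0 × 0 = 0

0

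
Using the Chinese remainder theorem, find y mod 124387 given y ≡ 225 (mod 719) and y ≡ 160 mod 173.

719⁻¹ mod 173: 719×141 ≡ 1 (mod 173), so 719⁻¹ ≡ 141.
y = 225 + 719×((160 − 225)×141 mod 173) = 225 + 719×4 = 3101.

3101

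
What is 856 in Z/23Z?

5

856 = 37×23 + 5, so 856 ≡ 5 (mod 23).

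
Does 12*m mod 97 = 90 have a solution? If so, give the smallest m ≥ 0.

56

gcd(12, 97) = 1, so a unique solution mod 97 exists.
12⁻¹ ≡ 89 (mod 97).
m ≡ 89*90 ≡ 56 (mod 97).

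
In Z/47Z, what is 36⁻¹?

17

By the extended Euclidean algorithm:
47 = 1·36 + 11
36 = 3·11 + 3
11 = 3·3 + 2
3 = 1·2 + 1
2 = 2·1 + 0
gcd(36, 47) = 1, so the inverse exists.
Bézout: 1 = −13·47 + 17·36.
So 36⁻¹ ≡ 17 (mod 47).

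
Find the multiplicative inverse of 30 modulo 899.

30

By the extended Euclidean algorithm:
899 = 29*30 + 29
30 = 1*29 + 1
29 = 29*1 + 0
gcd(30, 899) = 1, so the inverse exists.
Back-substitute for 1:
1 = 1*30 − 1*29
  = −1*899 + 30*30
So 30⁻¹ ≡ 30 (mod 899).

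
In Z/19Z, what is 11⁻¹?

Run the extended Euclidean algorithm:
19 = 1*11 + 8
11 = 1*8 + 3
8 = 2*3 + 2
3 = 1*2 + 1
2 = 2*1 + 0
gcd(11, 19) = 1, so the inverse exists.
Back-substitute for 1:
1 = 1*3 − 1*2
  = −1*8 + 3*3
  = 3*11 − 4*8
  = −4*19 + 7*11
So 11⁻¹ ≡ 7 (mod 19).

7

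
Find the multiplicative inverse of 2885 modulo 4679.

Run the extended Euclidean algorithm:
4679 = 1·2885 + 1794
2885 = 1·1794 + 1091
1794 = 1·1091 + 703
1091 = 1·703 + 388
703 = 1·388 + 315
388 = 1·315 + 73
315 = 4·73 + 23
73 = 3·23 + 4
23 = 5·4 + 3
4 = 1·3 + 1
3 = 3·1 + 0
gcd(2885, 4679) = 1, so the inverse exists.
Bézout: 1 = −751·4679 + 1218·2885.
So 2885⁻¹ ≡ 1218 (mod 4679).

1218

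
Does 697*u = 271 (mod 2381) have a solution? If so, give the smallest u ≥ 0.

gcd(697, 2381) = 1, so a unique solution mod 2381 exists.
697⁻¹ ≡ 1913 (mod 2381).
u ≡ 1913*271 ≡ 1746 (mod 2381).

1746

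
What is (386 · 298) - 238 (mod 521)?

170

386 · 298 = 115028 ≡ 408 (mod 521)
408 - 238 = 170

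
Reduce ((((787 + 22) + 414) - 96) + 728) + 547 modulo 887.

628

787 + 22 = 809
809 + 414 = 1223 ≡ 336 (mod 887)
336 - 96 = 240
240 + 728 = 968 ≡ 81 (mod 887)
81 + 547 = 628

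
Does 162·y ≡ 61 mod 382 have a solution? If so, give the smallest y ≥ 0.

gcd(162, 382) = 2, and 2 does not divide 61.
So the congruence has no solution.

no solution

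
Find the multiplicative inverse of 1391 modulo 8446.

Apply the Euclidean algorithm and back-substitute:
8446 = 6·1391 + 100
1391 = 13·100 + 91
100 = 1·91 + 9
91 = 10·9 + 1
9 = 9·1 + 0
gcd(1391, 8446) = 1, so the inverse exists.
Bézout: 1 = −153·8446 + 929·1391.
So 1391⁻¹ ≡ 929 (mod 8446).

929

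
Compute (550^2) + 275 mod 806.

(550)^2 ≡ 250 (mod 806)
250 + 275 = 525

525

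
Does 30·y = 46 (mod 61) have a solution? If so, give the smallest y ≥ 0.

30

gcd(30, 61) = 1, so a unique solution mod 61 exists.
30⁻¹ ≡ 59 (mod 61).
y ≡ 59·46 ≡ 30 (mod 61).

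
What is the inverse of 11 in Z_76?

76 = 6*11 + 10
11 = 1*10 + 1
10 = 10*1 + 0
gcd(11, 76) = 1, so the inverse exists.
Bézout: 1 = −1*76 + 7*11.
So 11⁻¹ ≡ 7 (mod 76).

7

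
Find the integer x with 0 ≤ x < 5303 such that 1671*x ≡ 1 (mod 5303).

5303 = 3×1671 + 290
1671 = 5×290 + 221
290 = 1×221 + 69
221 = 3×69 + 14
69 = 4×14 + 13
14 = 1×13 + 1
13 = 13×1 + 0
gcd(1671, 5303) = 1, so the inverse exists.
Bézout: 1 = −121×5303 + 384×1671.
So 1671⁻¹ ≡ 384 (mod 5303).

384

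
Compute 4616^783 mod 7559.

3861

783 in binary is 1100001111, i.e. 783 = 512 + 256 + 8 + 4 + 2 + 1.
4616^1 ≡ 4616 (mod 7559)
4616^2 ≡ 4616^2 = 21307456 ≡ 6194 (mod 7559)
4616^4 ≡ 6194^2 = 38365636 ≡ 3711 (mod 7559)
4616^8 ≡ 3711^2 = 13771521 ≡ 6582 (mod 7559)
4616^16 ≡ 6582^2 = 43322724 ≡ 2095 (mod 7559)
4616^32 ≡ 2095^2 = 4389025 ≡ 4805 (mod 7559)
4616^64 ≡ 4805^2 = 23088025 ≡ 2839 (mod 7559)
4616^128 ≡ 2839^2 = 8059921 ≡ 2027 (mod 7559)
4616^256 ≡ 2027^2 = 4108729 ≡ 4192 (mod 7559)
4616^512 ≡ 4192^2 = 17572864 ≡ 5748 (mod 7559)
4616^783 = 4616^512 * 4616^256 * 4616^8 * 4616^4 * 4616^2 * 4616^1 ≡ 5748 * 4192 * 6582 * 3711 * 6194 * 4616 (mod 7559).
Accumulate the product:
5748 * 4192 = 24095616 ≡ 5083
5083 * 6582 = 33456306 ≡ 172
172 * 3711 = 638292 ≡ 3336
3336 * 6194 = 20663184 ≡ 4437
4437 * 4616 = 20481192 ≡ 3861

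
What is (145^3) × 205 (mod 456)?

61

(145)^3 ≡ 265 (mod 456)
265 × 205 = 54325 ≡ 61 (mod 456)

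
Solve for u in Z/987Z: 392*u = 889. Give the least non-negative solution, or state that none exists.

35

gcd(392, 987) = 7, and 7 | 889, so solutions exist.
Divide through by 7: 56*u = 127 (mod 141).
56⁻¹ ≡ 68 (mod 141).
u ≡ 68*127 ≡ 35 (mod 141).
The smallest non-negative solution is u = 35.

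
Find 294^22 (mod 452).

100

Using repeated squaring:
22 in binary is 10110, i.e. 22 = 16 + 4 + 2.
294^1 ≡ 294 (mod 452)
294^2 ≡ 294^2 = 86436 ≡ 104 (mod 452)
294^4 ≡ 104^2 = 10816 ≡ 420 (mod 452)
294^8 ≡ 420^2 = 176400 ≡ 120 (mod 452)
294^16 ≡ 120^2 = 14400 ≡ 388 (mod 452)
294^22 = 294^16 × 294^4 × 294^2 ≡ 388 × 420 × 104 (mod 452).
Accumulate the product:
388 × 420 = 162960 ≡ 240
240 × 104 = 24960 ≡ 100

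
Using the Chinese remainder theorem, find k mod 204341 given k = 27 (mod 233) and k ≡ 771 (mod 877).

233⁻¹ mod 877: 233×606 ≡ 1 (mod 877), so 233⁻¹ ≡ 606.
k = 27 + 233×((771 − 27)×606 mod 877) = 27 + 233×86 = 20065.
Check: 20065 mod 233 = 27, 20065 mod 877 = 771. ✓

20065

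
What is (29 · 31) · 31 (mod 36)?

5

29 · 31 = 899 ≡ 35 (mod 36)
35 · 31 = 1085 ≡ 5 (mod 36)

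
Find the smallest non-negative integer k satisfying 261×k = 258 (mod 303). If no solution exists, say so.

66

gcd(261, 303) = 3, and 3 | 258, so solutions exist.
Divide through by 3: 87×k = 86 (mod 101).
87⁻¹ ≡ 36 (mod 101).
k ≡ 36×86 ≡ 66 (mod 101).
The smallest non-negative solution is k = 66.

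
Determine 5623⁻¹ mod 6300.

2587

6300 = 1*5623 + 677
5623 = 8*677 + 207
677 = 3*207 + 56
207 = 3*56 + 39
56 = 1*39 + 17
39 = 2*17 + 5
17 = 3*5 + 2
5 = 2*2 + 1
2 = 2*1 + 0
gcd(5623, 6300) = 1, so the inverse exists.
Back-substitute for 1:
1 = 1*5 − 2*2
  = −2*17 + 7*5
  = 7*39 − 16*17
  = −16*56 + 23*39
  = 23*207 − 85*56
  = −85*677 + 278*207
  = 278*5623 − 2309*677
  = −2309*6300 + 2587*5623
So 5623⁻¹ ≡ 2587 (mod 6300).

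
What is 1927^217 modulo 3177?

By square-and-multiply:
1927^1 ≡ 1927 (mod 3177)
1927^2 ≡ 1927^2 = 3713329 ≡ 2593 (mod 3177)
1927^4 ≡ 2593^2 = 6723649 ≡ 1117 (mod 3177)
1927^8 ≡ 1117^2 = 1247689 ≡ 2305 (mod 3177)
1927^16 ≡ 2305^2 = 5313025 ≡ 1081 (mod 3177)
1927^32 ≡ 1081^2 = 1168561 ≡ 2602 (mod 3177)
1927^64 ≡ 2602^2 = 6770404 ≡ 217 (mod 3177)
1927^128 ≡ 217^2 = 47089 ≡ 2611 (mod 3177)
1927^217 = 1927^128 * 1927^64 * 1927^16 * 1927^8 * 1927^1 ≡ 2611 * 217 * 1081 * 2305 * 1927 (mod 3177).
Accumulate the product:
2611 * 217 = 566587 ≡ 1081
1081 * 1081 = 1168561 ≡ 2602
2602 * 2305 = 5997610 ≡ 2611
2611 * 1927 = 5031397 ≡ 2206

2206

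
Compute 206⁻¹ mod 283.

Run the extended Euclidean algorithm:
283 = 1×206 + 77
206 = 2×77 + 52
77 = 1×52 + 25
52 = 2×25 + 2
25 = 12×2 + 1
2 = 2×1 + 0
gcd(206, 283) = 1, so the inverse exists.
Back-substitute for 1:
1 = 1×25 − 12×2
  = −12×52 + 25×25
  = 25×77 − 37×52
  = −37×206 + 99×77
  = 99×283 − 136×206
So 206⁻¹ ≡ −136 ≡ 147 (mod 283).

147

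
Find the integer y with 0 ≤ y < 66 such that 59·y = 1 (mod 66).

By the extended Euclidean algorithm:
66 = 1×59 + 7
59 = 8×7 + 3
7 = 2×3 + 1
3 = 3×1 + 0
gcd(59, 66) = 1, so the inverse exists.
Back-substitute for 1:
1 = 1×7 − 2×3
  = −2×59 + 17×7
  = 17×66 − 19×59
So 59⁻¹ ≡ −19 ≡ 47 (mod 66).

47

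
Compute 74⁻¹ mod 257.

257 = 3·74 + 35
74 = 2·35 + 4
35 = 8·4 + 3
4 = 1·3 + 1
3 = 3·1 + 0
gcd(74, 257) = 1, so the inverse exists.
Back-substitute for 1:
1 = 1·4 − 1·3
  = −1·35 + 9·4
  = 9·74 − 19·35
  = −19·257 + 66·74
So 74⁻¹ ≡ 66 (mod 257).

66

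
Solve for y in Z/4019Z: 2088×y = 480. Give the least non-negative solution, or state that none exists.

gcd(2088, 4019) = 1, so a unique solution mod 4019 exists.
2088⁻¹ ≡ 256 (mod 4019).
y ≡ 256×480 ≡ 2310 (mod 4019).

2310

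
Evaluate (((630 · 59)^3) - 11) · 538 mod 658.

630 · 59 = 37170 ≡ 322 (mod 658)
(322)^3 ≡ 644 (mod 658)
644 - 11 = 633
633 · 538 = 340554 ≡ 368 (mod 658)

368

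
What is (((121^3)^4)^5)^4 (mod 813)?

(121)^3 ≡ 34 (mod 813)
(34)^4 ≡ 577 (mod 813)
(577)^5 ≡ 178 (mod 813)
(178)^4 ≡ 529 (mod 813)

529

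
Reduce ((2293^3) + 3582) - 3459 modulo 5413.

2892

(2293)^3 ≡ 2769 (mod 5413)
2769 + 3582 = 6351 ≡ 938 (mod 5413)
938 - 3459 = -2521 ≡ 2892 (mod 5413)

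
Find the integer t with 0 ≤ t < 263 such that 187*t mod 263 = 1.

218

By the extended Euclidean algorithm:
263 = 1×187 + 76
187 = 2×76 + 35
76 = 2×35 + 6
35 = 5×6 + 5
6 = 1×5 + 1
5 = 5×1 + 0
gcd(187, 263) = 1, so the inverse exists.
Back-substitute for 1:
1 = 1×6 − 1×5
  = −1×35 + 6×6
  = 6×76 − 13×35
  = −13×187 + 32×76
  = 32×263 − 45×187
So 187⁻¹ ≡ −45 ≡ 218 (mod 263).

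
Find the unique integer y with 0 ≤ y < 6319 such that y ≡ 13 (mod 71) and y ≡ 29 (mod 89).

71⁻¹ mod 89: 71·84 ≡ 1 (mod 89), so 71⁻¹ ≡ 84.
y = 13 + 71·((29 − 13)·84 mod 89) = 13 + 71·9 = 652.

652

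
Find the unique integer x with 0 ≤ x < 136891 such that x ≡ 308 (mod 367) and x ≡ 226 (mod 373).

367⁻¹ mod 373: 367·62 ≡ 1 (mod 373), so 367⁻¹ ≡ 62.
x = 308 + 367·((226 − 308)·62 mod 373) = 308 + 367·138 = 50954.

50954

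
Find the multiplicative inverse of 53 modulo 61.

By the extended Euclidean algorithm:
61 = 1×53 + 8
53 = 6×8 + 5
8 = 1×5 + 3
5 = 1×3 + 2
3 = 1×2 + 1
2 = 2×1 + 0
gcd(53, 61) = 1, so the inverse exists.
Bézout: 1 = 20×61 − 23×53.
So 53⁻¹ ≡ −23 ≡ 38 (mod 61).

38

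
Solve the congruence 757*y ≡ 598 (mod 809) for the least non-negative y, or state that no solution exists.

gcd(757, 809) = 1, so a unique solution mod 809 exists.
757⁻¹ ≡ 140 (mod 809).
y ≡ 140*598 ≡ 393 (mod 809).

393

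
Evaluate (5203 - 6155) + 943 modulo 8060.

8051

5203 - 6155 = -952 ≡ 7108 (mod 8060)
7108 + 943 = 8051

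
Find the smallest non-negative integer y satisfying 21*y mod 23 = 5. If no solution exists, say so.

gcd(21, 23) = 1, so a unique solution mod 23 exists.
21⁻¹ ≡ 11 (mod 23).
y ≡ 11*5 ≡ 9 (mod 23).

9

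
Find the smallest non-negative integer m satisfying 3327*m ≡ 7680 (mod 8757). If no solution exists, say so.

305

gcd(3327, 8757) = 3, and 3 | 7680, so solutions exist.
Divide through by 3: 1109*m ≡ 2560 mod 2919.
1109⁻¹ ≡ 1853 (mod 2919).
m ≡ 1853*2560 ≡ 305 (mod 2919).
The smallest non-negative solution is m = 305.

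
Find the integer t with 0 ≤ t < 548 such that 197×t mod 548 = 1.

153

By the extended Euclidean algorithm:
548 = 2×197 + 154
197 = 1×154 + 43
154 = 3×43 + 25
43 = 1×25 + 18
25 = 1×18 + 7
18 = 2×7 + 4
7 = 1×4 + 3
4 = 1×3 + 1
3 = 3×1 + 0
gcd(197, 548) = 1, so the inverse exists.
Bézout: 1 = −55×548 + 153×197.
So 197⁻¹ ≡ 153 (mod 548).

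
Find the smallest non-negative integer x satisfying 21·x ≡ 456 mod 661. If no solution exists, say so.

gcd(21, 661) = 1, so a unique solution mod 661 exists.
21⁻¹ ≡ 63 (mod 661).
x ≡ 63·456 ≡ 305 (mod 661).

305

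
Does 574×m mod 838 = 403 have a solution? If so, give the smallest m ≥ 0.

no solution

gcd(574, 838) = 2, and 2 does not divide 403.
So the congruence has no solution.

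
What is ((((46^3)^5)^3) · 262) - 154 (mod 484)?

2

(46)^3 ≡ 52 (mod 484)
(52)^5 ≡ 252 (mod 484)
(252)^3 ≡ 32 (mod 484)
32 · 262 = 8384 ≡ 156 (mod 484)
156 - 154 = 2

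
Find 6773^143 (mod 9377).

6552

6773^1 ≡ 6773 (mod 9377)
6773^2 ≡ 6773^2 = 45873529 ≡ 1245 (mod 9377)
6773^4 ≡ 1245^2 = 1550025 ≡ 2820 (mod 9377)
6773^8 ≡ 2820^2 = 7952400 ≡ 704 (mod 9377)
6773^16 ≡ 704^2 = 495616 ≡ 8012 (mod 9377)
6773^32 ≡ 8012^2 = 64192144 ≡ 6579 (mod 9377)
6773^64 ≡ 6579^2 = 43283241 ≡ 8386 (mod 9377)
6773^128 ≡ 8386^2 = 70324996 ≡ 6873 (mod 9377)
6773^143 = 6773^128 · 6773^8 · 6773^4 · 6773^2 · 6773^1 ≡ 6873 · 704 · 2820 · 1245 · 6773 (mod 9377).
Accumulate the product:
6873 · 704 = 4838592 ≡ 60
60 · 2820 = 169200 ≡ 414
414 · 1245 = 515430 ≡ 9072
9072 · 6773 = 61444656 ≡ 6552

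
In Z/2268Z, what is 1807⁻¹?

Run the extended Euclidean algorithm:
2268 = 1*1807 + 461
1807 = 3*461 + 424
461 = 1*424 + 37
424 = 11*37 + 17
37 = 2*17 + 3
17 = 5*3 + 2
3 = 1*2 + 1
2 = 2*1 + 0
gcd(1807, 2268) = 1, so the inverse exists.
Bézout: 1 = 635*2268 − 797*1807.
So 1807⁻¹ ≡ −797 ≡ 1471 (mod 2268).

1471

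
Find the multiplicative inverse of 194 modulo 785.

Run the extended Euclidean algorithm:
785 = 4×194 + 9
194 = 21×9 + 5
9 = 1×5 + 4
5 = 1×4 + 1
4 = 4×1 + 0
gcd(194, 785) = 1, so the inverse exists.
Back-substitute for 1:
1 = 1×5 − 1×4
  = −1×9 + 2×5
  = 2×194 − 43×9
  = −43×785 + 174×194
So 194⁻¹ ≡ 174 (mod 785).

174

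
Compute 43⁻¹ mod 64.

By the extended Euclidean algorithm:
64 = 1·43 + 21
43 = 2·21 + 1
21 = 21·1 + 0
gcd(43, 64) = 1, so the inverse exists.
Back-substitute for 1:
1 = 1·43 − 2·21
  = −2·64 + 3·43
So 43⁻¹ ≡ 3 (mod 64).

3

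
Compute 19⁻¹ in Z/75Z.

By the extended Euclidean algorithm:
75 = 3*19 + 18
19 = 1*18 + 1
18 = 18*1 + 0
gcd(19, 75) = 1, so the inverse exists.
Bézout: 1 = −1*75 + 4*19.
So 19⁻¹ ≡ 4 (mod 75).

4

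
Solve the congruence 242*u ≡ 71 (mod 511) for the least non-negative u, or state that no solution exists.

184

gcd(242, 511) = 1, so a unique solution mod 511 exists.
242⁻¹ ≡ 492 (mod 511).
u ≡ 492*71 ≡ 184 (mod 511).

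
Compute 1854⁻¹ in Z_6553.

1587

6553 = 3·1854 + 991
1854 = 1·991 + 863
991 = 1·863 + 128
863 = 6·128 + 95
128 = 1·95 + 33
95 = 2·33 + 29
33 = 1·29 + 4
29 = 7·4 + 1
4 = 4·1 + 0
gcd(1854, 6553) = 1, so the inverse exists.
Bézout: 1 = −449·6553 + 1587·1854.
So 1854⁻¹ ≡ 1587 (mod 6553).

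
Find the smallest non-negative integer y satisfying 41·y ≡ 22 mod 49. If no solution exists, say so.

34

gcd(41, 49) = 1, so a unique solution mod 49 exists.
41⁻¹ ≡ 6 (mod 49).
y ≡ 6·22 ≡ 34 (mod 49).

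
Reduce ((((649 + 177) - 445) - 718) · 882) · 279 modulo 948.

649 + 177 = 826
826 - 445 = 381
381 - 718 = -337 ≡ 611 (mod 948)
611 · 882 = 538902 ≡ 438 (mod 948)
438 · 279 = 122202 ≡ 858 (mod 948)

858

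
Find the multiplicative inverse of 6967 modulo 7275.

By the extended Euclidean algorithm:
7275 = 1×6967 + 308
6967 = 22×308 + 191
308 = 1×191 + 117
191 = 1×117 + 74
117 = 1×74 + 43
74 = 1×43 + 31
43 = 1×31 + 12
31 = 2×12 + 7
12 = 1×7 + 5
7 = 1×5 + 2
5 = 2×2 + 1
2 = 2×1 + 0
gcd(6967, 7275) = 1, so the inverse exists.
Bézout: 1 = 2918×7275 − 3047×6967.
So 6967⁻¹ ≡ −3047 ≡ 4228 (mod 7275).

4228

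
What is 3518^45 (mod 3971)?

Compute successive squares:
3518^1 ≡ 3518 (mod 3971)
3518^2 ≡ 3518^2 = 12376324 ≡ 2688 (mod 3971)
3518^4 ≡ 2688^2 = 7225344 ≡ 2095 (mod 3971)
3518^8 ≡ 2095^2 = 4389025 ≡ 1070 (mod 3971)
3518^16 ≡ 1070^2 = 1144900 ≡ 1252 (mod 3971)
3518^32 ≡ 1252^2 = 1567504 ≡ 2930 (mod 3971)
3518^45 = 3518^32 * 3518^8 * 3518^4 * 3518^1 ≡ 2930 * 1070 * 2095 * 3518 (mod 3971).
Accumulate the product:
2930 * 1070 = 3135100 ≡ 1981
1981 * 2095 = 4150195 ≡ 500
500 * 3518 = 1759000 ≡ 3818

3818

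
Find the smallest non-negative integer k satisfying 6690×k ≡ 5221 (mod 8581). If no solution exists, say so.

gcd(6690, 8581) = 1, so a unique solution mod 8581 exists.
6690⁻¹ ≡ 8041 (mod 8581).
k ≡ 8041×5221 ≡ 3809 (mod 8581).

3809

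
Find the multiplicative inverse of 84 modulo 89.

71

Apply the Euclidean algorithm and back-substitute:
89 = 1·84 + 5
84 = 16·5 + 4
5 = 1·4 + 1
4 = 4·1 + 0
gcd(84, 89) = 1, so the inverse exists.
Back-substitute for 1:
1 = 1·5 − 1·4
  = −1·84 + 17·5
  = 17·89 − 18·84
So 84⁻¹ ≡ −18 ≡ 71 (mod 89).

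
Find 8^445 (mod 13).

Compute successive squares:
445 in binary is 110111101, i.e. 445 = 256 + 128 + 32 + 16 + 8 + 4 + 1.
8^1 ≡ 8 (mod 13)
8^2 ≡ 8^2 = 64 ≡ 12 (mod 13)
8^4 ≡ 12^2 = 144 ≡ 1 (mod 13)
8^8 ≡ 1^2 = 1 (mod 13)
8^16 ≡ 1^2 = 1 (mod 13)
8^32 ≡ 1^2 = 1 (mod 13)
8^64 ≡ 1^2 = 1 (mod 13)
8^128 ≡ 1^2 = 1 (mod 13)
8^256 ≡ 1^2 = 1 (mod 13)
8^445 = 8^256 × 8^128 × 8^32 × 8^16 × 8^8 × 8^4 × 8^1 ≡ 1 × 1 × 1 × 1 × 1 × 1 × 8 (mod 13).
Accumulate the product:
1 × 1 = 1
1 × 1 = 1
1 × 1 = 1
1 × 1 = 1
1 × 1 = 1
1 × 8 = 8

8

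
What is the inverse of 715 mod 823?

602

Run the extended Euclidean algorithm:
823 = 1×715 + 108
715 = 6×108 + 67
108 = 1×67 + 41
67 = 1×41 + 26
41 = 1×26 + 15
26 = 1×15 + 11
15 = 1×11 + 4
11 = 2×4 + 3
4 = 1×3 + 1
3 = 3×1 + 0
gcd(715, 823) = 1, so the inverse exists.
Back-substitute for 1:
1 = 1×4 − 1×3
  = −1×11 + 3×4
  = 3×15 − 4×11
  = −4×26 + 7×15
  = 7×41 − 11×26
  = −11×67 + 18×41
  = 18×108 − 29×67
  = −29×715 + 192×108
  = 192×823 − 221×715
So 715⁻¹ ≡ −221 ≡ 602 (mod 823).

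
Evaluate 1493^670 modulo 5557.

2583

By square-and-multiply:
1493^1 ≡ 1493 (mod 5557)
1493^2 ≡ 1493^2 = 2229049 ≡ 692 (mod 5557)
1493^4 ≡ 692^2 = 478864 ≡ 962 (mod 5557)
1493^8 ≡ 962^2 = 925444 ≡ 2982 (mod 5557)
1493^16 ≡ 2982^2 = 8892324 ≡ 1124 (mod 5557)
1493^32 ≡ 1124^2 = 1263376 ≡ 1937 (mod 5557)
1493^64 ≡ 1937^2 = 3751969 ≡ 994 (mod 5557)
1493^128 ≡ 994^2 = 988036 ≡ 4447 (mod 5557)
1493^256 ≡ 4447^2 = 19775809 ≡ 4003 (mod 5557)
1493^512 ≡ 4003^2 = 16024009 ≡ 3178 (mod 5557)
1493^670 = 1493^512 * 1493^128 * 1493^16 * 1493^8 * 1493^4 * 1493^2 ≡ 3178 * 4447 * 1124 * 2982 * 962 * 692 (mod 5557).
Accumulate the product:
3178 * 4447 = 14132566 ≡ 1115
1115 * 1124 = 1253260 ≡ 2935
2935 * 2982 = 8752170 ≡ 5452
5452 * 962 = 5244824 ≡ 4573
4573 * 692 = 3164516 ≡ 2583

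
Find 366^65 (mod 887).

691

Using repeated squaring:
65 in binary is 1000001, i.e. 65 = 64 + 1.
366^1 ≡ 366 (mod 887)
366^2 ≡ 366^2 = 133956 ≡ 19 (mod 887)
366^4 ≡ 19^2 = 361 (mod 887)
366^8 ≡ 361^2 = 130321 ≡ 819 (mod 887)
366^16 ≡ 819^2 = 670761 ≡ 189 (mod 887)
366^32 ≡ 189^2 = 35721 ≡ 241 (mod 887)
366^64 ≡ 241^2 = 58081 ≡ 426 (mod 887)
366^65 = 366^64 * 366^1 ≡ 426 * 366 (mod 887).
426 * 366 = 155916 ≡ 691 (mod 887).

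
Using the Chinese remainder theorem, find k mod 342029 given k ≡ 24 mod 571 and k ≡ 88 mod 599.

194164

571⁻¹ mod 599: 571*492 ≡ 1 (mod 599), so 571⁻¹ ≡ 492.
k = 24 + 571*((88 − 24)*492 mod 599) = 24 + 571*340 = 194164.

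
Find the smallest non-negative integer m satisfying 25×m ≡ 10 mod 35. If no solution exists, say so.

6

gcd(25, 35) = 5, and 5 | 10, so solutions exist.
Divide through by 5: 5×m ≡ 2 (mod 7).
5⁻¹ ≡ 3 (mod 7).
m ≡ 3×2 ≡ 6 (mod 7).
The smallest non-negative solution is m = 6.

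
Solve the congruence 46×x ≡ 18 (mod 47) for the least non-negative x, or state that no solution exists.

gcd(46, 47) = 1, so a unique solution mod 47 exists.
46⁻¹ ≡ 46 (mod 47).
x ≡ 46×18 ≡ 29 (mod 47).

29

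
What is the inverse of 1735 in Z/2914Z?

Apply the Euclidean algorithm and back-substitute:
2914 = 1×1735 + 1179
1735 = 1×1179 + 556
1179 = 2×556 + 67
556 = 8×67 + 20
67 = 3×20 + 7
20 = 2×7 + 6
7 = 1×6 + 1
6 = 6×1 + 0
gcd(1735, 2914) = 1, so the inverse exists.
Back-substitute for 1:
1 = 1×7 − 1×6
  = −1×20 + 3×7
  = 3×67 − 10×20
  = −10×556 + 83×67
  = 83×1179 − 176×556
  = −176×1735 + 259×1179
  = 259×2914 − 435×1735
So 1735⁻¹ ≡ −435 ≡ 2479 (mod 2914).

2479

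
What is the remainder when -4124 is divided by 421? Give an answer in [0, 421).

-4124 = -10·421 + 86, so -4124 ≡ 86 (mod 421).

86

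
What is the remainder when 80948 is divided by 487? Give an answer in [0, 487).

80948 = 166*487 + 106, so 80948 ≡ 106 (mod 487).

106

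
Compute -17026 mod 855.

74

-17026 = -20×855 + 74, so -17026 ≡ 74 (mod 855).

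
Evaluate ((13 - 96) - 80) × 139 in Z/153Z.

140

13 - 96 = -83 ≡ 70 (mod 153)
70 - 80 = -10 ≡ 143 (mod 153)
143 × 139 = 19877 ≡ 140 (mod 153)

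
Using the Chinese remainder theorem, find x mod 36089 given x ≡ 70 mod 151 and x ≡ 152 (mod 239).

151⁻¹ mod 239: 151·19 ≡ 1 (mod 239), so 151⁻¹ ≡ 19.
x = 70 + 151·((152 − 70)·19 mod 239) = 70 + 151·124 = 18794.
Check: 18794 mod 151 = 70, 18794 mod 239 = 152. ✓

18794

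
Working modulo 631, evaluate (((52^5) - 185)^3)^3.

119

(52)^5 ≡ 30 (mod 631)
30 - 185 = -155 ≡ 476 (mod 631)
(476)^3 ≡ 287 (mod 631)
(287)^3 ≡ 119 (mod 631)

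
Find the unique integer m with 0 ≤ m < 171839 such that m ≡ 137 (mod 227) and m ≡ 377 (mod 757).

142693

227⁻¹ mod 757: 227×747 ≡ 1 (mod 757), so 227⁻¹ ≡ 747.
m = 137 + 227×((377 − 137)×747 mod 757) = 137 + 227×628 = 142693.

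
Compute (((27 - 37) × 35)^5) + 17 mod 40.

27 - 37 = -10 ≡ 30 (mod 40)
30 × 35 = 1050 ≡ 10 (mod 40)
(10)^5 ≡ 0 (mod 40)
0 + 17 = 17

17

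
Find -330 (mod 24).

-330 = -14*24 + 6, so -330 ≡ 6 (mod 24).

6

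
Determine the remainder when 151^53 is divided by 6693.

Using repeated squaring:
53 in binary is 110101, i.e. 53 = 32 + 16 + 4 + 1.
151^1 ≡ 151 (mod 6693)
151^2 ≡ 151^2 = 22801 ≡ 2722 (mod 6693)
151^4 ≡ 2722^2 = 7409284 ≡ 133 (mod 6693)
151^8 ≡ 133^2 = 17689 ≡ 4303 (mod 6693)
151^16 ≡ 4303^2 = 18515809 ≡ 2971 (mod 6693)
151^32 ≡ 2971^2 = 8826841 ≡ 5467 (mod 6693)
151^53 = 151^32 * 151^16 * 151^4 * 151^1 ≡ 5467 * 2971 * 133 * 151 (mod 6693).
Accumulate the product:
5467 * 2971 = 16242457 ≡ 5239
5239 * 133 = 696787 ≡ 715
715 * 151 = 107965 ≡ 877

877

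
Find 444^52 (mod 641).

52 in binary is 110100, i.e. 52 = 32 + 16 + 4.
444^1 ≡ 444 (mod 641)
444^2 ≡ 444^2 = 197136 ≡ 349 (mod 641)
444^4 ≡ 349^2 = 121801 ≡ 11 (mod 641)
444^8 ≡ 11^2 = 121 (mod 641)
444^16 ≡ 121^2 = 14641 ≡ 539 (mod 641)
444^32 ≡ 539^2 = 290521 ≡ 148 (mod 641)
444^52 = 444^32 × 444^16 × 444^4 ≡ 148 × 539 × 11 (mod 641).
Accumulate the product:
148 × 539 = 79772 ≡ 288
288 × 11 = 3168 ≡ 604

604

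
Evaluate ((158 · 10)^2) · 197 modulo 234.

20

158 · 10 = 1580 ≡ 176 (mod 234)
(176)^2 ≡ 88 (mod 234)
88 · 197 = 17336 ≡ 20 (mod 234)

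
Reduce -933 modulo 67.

-933 = -14·67 + 5, so -933 ≡ 5 (mod 67).

5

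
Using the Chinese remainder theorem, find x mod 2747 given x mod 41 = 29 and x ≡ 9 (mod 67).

1751

41⁻¹ mod 67: 41*18 ≡ 1 (mod 67), so 41⁻¹ ≡ 18.
x = 29 + 41*((9 − 29)*18 mod 67) = 29 + 41*42 = 1751.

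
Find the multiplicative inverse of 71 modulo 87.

Apply the Euclidean algorithm and back-substitute:
87 = 1×71 + 16
71 = 4×16 + 7
16 = 2×7 + 2
7 = 3×2 + 1
2 = 2×1 + 0
gcd(71, 87) = 1, so the inverse exists.
Back-substitute for 1:
1 = 1×7 − 3×2
  = −3×16 + 7×7
  = 7×71 − 31×16
  = −31×87 + 38×71
So 71⁻¹ ≡ 38 (mod 87).

38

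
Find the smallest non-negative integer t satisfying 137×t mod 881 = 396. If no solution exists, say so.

781

gcd(137, 881) = 1, so a unique solution mod 881 exists.
137⁻¹ ≡ 418 (mod 881).
t ≡ 418×396 ≡ 781 (mod 881).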